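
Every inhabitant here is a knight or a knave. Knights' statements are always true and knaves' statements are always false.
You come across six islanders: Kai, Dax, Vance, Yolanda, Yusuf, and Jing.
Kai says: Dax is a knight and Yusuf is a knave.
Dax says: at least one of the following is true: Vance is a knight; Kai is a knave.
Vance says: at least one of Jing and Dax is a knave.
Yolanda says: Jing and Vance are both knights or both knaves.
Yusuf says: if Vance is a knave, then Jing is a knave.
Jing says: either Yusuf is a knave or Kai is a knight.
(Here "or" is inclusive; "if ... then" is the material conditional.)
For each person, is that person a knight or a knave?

Kai (knave): "Dax is a knight and Yusuf is a knave" — False. ✓
As a knight, Dax's statement "at least one of the following is true: Vance is a knight; Kai is a knave" should be True; it is.
As a knight, Vance's statement "at least one of Jing and Dax is a knave" should be True; it is.
Yolanda is a knave; "Jing and Vance are both knights or both knaves" is False, as required.
Since Yusuf is a knight, "if Vance is a knave, then Jing is a knave" needs to be True, which holds.
Jing is a knave, and the claim "either Yusuf is a knave or Kai is a knight" is indeed False.

Knights: Dax, Vance, and Yusuf. Knaves: Kai, Yolanda, and Jing.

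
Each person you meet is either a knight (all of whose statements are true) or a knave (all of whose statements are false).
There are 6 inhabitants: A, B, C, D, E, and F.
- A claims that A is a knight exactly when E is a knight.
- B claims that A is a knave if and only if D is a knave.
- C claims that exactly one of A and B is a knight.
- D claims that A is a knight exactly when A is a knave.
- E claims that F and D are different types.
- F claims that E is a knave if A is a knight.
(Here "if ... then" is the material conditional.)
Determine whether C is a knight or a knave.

C is a knight.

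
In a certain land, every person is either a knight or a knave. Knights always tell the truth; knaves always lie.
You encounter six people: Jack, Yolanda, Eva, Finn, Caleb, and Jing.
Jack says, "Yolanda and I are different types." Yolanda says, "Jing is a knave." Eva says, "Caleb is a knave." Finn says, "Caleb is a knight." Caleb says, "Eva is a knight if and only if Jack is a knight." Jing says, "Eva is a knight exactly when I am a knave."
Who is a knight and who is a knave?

As a knave, Jack's statement "Yolanda and I are different types" should be false; it is.
Yolanda is a knave; "Jing is a knave" is false, as required.
Eva (knave): "Caleb is a knave" — false. ✓
Finn is a knight, so "Caleb is a knight" must be true — and it is.
Caleb is a knight; "Eva is a knight if and only if Jack is a knight" is true, as required.
Jing is a knight, and the claim "Eva is a knight exactly when I am a knave" is indeed true.

Knights: Finn, Caleb, and Jing. Knaves: Jack, Yolanda, and Eva.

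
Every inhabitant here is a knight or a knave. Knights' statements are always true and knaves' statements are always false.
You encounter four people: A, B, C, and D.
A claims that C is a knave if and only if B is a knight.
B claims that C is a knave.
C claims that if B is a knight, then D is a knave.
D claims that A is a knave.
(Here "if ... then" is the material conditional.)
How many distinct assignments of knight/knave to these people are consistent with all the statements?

1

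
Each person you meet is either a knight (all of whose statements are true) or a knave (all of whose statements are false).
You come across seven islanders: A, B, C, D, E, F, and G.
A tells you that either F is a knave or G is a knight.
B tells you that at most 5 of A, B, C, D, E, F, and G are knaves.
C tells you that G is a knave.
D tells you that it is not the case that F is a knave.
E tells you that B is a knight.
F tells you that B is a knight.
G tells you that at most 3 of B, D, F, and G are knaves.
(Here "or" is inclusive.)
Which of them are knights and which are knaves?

Knights: A, B, D, E, F, and G. Knaves: C.

A is a knight, so "either F is a knave or G is a knight" must be True — and it is.
As a knight, B's statement "at most 5 of A, B, C, D, E, F, and G are knaves" should be True; it is.
As a knave, C's statement "G is a knave" should be false; it is.
Since D is a knight, "it is not the case that F is a knave" needs to be True, which holds.
E is a knight, and the claim "B is a knight" is indeed True.
F is a knight, so "B is a knight" must be True — and it is.
As a knight, G's statement "at most 3 of B, D, F, and G are knaves" should be True; it is.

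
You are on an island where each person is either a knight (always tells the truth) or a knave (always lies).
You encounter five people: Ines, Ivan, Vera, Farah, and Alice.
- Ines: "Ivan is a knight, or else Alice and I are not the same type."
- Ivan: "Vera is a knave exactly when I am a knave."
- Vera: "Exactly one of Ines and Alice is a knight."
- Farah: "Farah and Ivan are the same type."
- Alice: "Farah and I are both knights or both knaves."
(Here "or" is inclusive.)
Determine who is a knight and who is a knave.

Ines is a knight, Ivan is a knight, Vera is a knight, Farah is a knight, and Alice is a knave.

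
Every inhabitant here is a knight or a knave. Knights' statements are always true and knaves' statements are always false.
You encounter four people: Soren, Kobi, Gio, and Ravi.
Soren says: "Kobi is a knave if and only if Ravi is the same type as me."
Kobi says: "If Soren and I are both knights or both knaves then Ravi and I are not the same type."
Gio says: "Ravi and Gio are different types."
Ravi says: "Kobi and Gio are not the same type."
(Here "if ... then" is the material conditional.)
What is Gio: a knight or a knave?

Consistent assignments: {Soren=knight, Kobi=knight, Gio=knight, Ravi=knave}; {Soren=knave, Kobi=knight, Gio=knight, Ravi=knave}
In every consistent assignment, Gio is a knight.

Gio is a knight.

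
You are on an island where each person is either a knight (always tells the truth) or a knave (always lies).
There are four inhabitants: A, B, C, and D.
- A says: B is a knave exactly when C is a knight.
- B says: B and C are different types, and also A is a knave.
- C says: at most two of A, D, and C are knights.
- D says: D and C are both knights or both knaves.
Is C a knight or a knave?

C is a knight.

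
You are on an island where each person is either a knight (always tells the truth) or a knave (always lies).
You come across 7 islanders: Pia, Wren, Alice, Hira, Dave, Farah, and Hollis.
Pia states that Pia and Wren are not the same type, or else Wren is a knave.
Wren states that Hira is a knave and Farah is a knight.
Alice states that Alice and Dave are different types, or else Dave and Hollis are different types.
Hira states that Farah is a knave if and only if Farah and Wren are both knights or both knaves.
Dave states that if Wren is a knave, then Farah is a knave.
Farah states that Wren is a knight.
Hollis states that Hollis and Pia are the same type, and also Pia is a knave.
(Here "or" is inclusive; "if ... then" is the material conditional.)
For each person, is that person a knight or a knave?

Pia is a knight; "Pia and Wren are not the same type, or else Wren is a knave" is True, as required.
Wren is a knave, and the claim "Hira is a knave and Farah is a knight" is indeed false.
Alice is a knight, and the claim "Alice and Dave are different types, or else Dave and Hollis are different types" is indeed True.
Hira is a knight, so "Farah is a knave if and only if Farah and Wren are both knights or both knaves" must be True — and it is.
Since Dave is a knight, "if Wren is a knave, then Farah is a knave" needs to be True, which holds.
Farah is a knave, and the claim "Wren is a knight" is indeed false.
Hollis is a knave, so "Hollis and Pia are the same type, and also Pia is a knave" must be false — and it is.

Pia is a knight, Wren is a knave, Alice is a knight, Hira is a knight, Dave is a knight, Farah is a knave, and Hollis is a knave.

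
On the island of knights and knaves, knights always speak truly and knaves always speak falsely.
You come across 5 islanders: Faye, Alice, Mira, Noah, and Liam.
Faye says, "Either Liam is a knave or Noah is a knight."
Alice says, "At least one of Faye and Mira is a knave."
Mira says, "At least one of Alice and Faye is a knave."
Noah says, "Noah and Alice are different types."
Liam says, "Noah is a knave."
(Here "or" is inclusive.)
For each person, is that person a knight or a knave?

Faye is a knight, Alice is a knave, Mira is a knight, Noah is a knight, and Liam is a knave.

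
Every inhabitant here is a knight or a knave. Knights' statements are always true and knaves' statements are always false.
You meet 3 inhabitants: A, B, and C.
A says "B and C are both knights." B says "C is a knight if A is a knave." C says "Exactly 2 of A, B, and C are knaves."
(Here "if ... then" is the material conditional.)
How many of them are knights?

The unique consistent assignment is A=knave, B=knave, C=knave.
That has 0 knights.

0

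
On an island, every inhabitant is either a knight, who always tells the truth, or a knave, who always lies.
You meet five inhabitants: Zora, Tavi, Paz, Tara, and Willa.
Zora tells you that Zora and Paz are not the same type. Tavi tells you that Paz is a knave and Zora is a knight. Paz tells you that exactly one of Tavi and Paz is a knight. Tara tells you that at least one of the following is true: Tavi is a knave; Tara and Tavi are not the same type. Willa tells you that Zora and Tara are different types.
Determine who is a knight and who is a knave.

Suppose Zora is a knight. Then Zora's statement "Zora and Paz are not the same type" would have to be true. Checking the 16 ways to assign the others, none is consistent with every speaker.
(For instance, with Tavi=knave, Paz=knave, Tara=knight, Willa=knight, Tavi's claim "Paz is a knave and Zora is a knight" comes out true where it would need to be false.)
So Zora must be a knave, making "Zora and Paz are not the same type" false. Taking Zora=knave, Tavi=knave, Paz=knave, Tara=knight, Willa=knight, each remaining statement checks out:
  Tavi (knave): "Paz is a knave and Zora is a knight" — false. ✓
  Paz (knave): "exactly one of Tavi and Paz is a knight" — false. ✓
  Tara (knight): "at least one of the following is true: Tavi is a knave; Tara and Tavi are not the same type" — true. ✓
  Willa (knight): "Zora and Tara are different types" — true. ✓
This is the unique consistent assignment.

Zora is a knave, Tavi is a knave, Paz is a knave, Tara is a knight, and Willa is a knight.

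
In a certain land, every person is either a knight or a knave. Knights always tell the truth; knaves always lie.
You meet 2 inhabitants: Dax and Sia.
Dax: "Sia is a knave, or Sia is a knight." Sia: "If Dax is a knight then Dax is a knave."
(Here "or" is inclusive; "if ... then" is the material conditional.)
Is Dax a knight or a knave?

Dax is a knight.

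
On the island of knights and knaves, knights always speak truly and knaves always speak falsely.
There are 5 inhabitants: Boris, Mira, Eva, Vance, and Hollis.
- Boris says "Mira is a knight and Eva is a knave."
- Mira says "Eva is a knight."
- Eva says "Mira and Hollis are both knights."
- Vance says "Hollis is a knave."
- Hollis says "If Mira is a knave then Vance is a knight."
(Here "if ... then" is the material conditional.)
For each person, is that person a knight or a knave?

Knights: Mira, Eva, and Hollis. Knaves: Boris and Vance.

Suppose Boris is a knight. Then Boris's statement "Mira is a knight and Eva is a knave" would have to be true. Checking the 16 ways to assign the others, none is consistent with every speaker.
(For instance, with Mira=knight, Eva=knight, Vance=knave, Hollis=knight, Boris's claim "Mira is a knight and Eva is a knave" comes out false where it would need to be true.)
So Boris must be a knave, making "Mira is a knight and Eva is a knave" false. Taking Boris=knave, Mira=knight, Eva=knight, Vance=knave, Hollis=knight, each remaining statement checks out:
  Mira (knight): "Eva is a knight" — true. ✓
  Eva (knight): "Mira and Hollis are both knights" — true. ✓
  Vance (knave): "Hollis is a knave" — false. ✓
  Hollis (knight): "if Mira is a knave then Vance is a knight" — true. ✓
This is the unique consistent assignment.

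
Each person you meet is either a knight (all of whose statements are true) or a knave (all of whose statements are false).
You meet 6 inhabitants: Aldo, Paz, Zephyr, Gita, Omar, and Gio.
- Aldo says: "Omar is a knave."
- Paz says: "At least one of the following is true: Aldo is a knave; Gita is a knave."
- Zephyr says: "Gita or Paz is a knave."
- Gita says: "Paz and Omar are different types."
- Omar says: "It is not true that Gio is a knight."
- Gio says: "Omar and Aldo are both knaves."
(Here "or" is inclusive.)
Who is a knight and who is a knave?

Aldo is a knave, and the claim "Omar is a knave" is indeed False.
Paz is a knight, so "at least one of the following is true: Aldo is a knave; Gita is a knave" must be True — and it is.
Zephyr is a knight, and the claim "Gita or Paz is a knave" is indeed True.
Gita (knave): "Paz and Omar are different types" — False. ✓
Omar is a knight, and the claim "it is not true that Gio is a knight" is indeed True.
Gio is a knave, and the claim "Omar and Aldo are both knaves" is indeed False.

Aldo is a knave, Paz is a knight, Zephyr is a knight, Gita is a knave, Omar is a knight, and Gio is a knave.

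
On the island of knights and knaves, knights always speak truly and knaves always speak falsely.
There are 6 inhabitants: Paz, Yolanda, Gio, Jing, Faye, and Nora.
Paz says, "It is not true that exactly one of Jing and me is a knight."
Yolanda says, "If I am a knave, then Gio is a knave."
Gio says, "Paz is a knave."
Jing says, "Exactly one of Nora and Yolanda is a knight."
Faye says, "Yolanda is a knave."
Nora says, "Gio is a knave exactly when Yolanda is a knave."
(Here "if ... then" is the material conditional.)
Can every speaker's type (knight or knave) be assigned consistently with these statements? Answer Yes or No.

One consistent assignment: Paz=knight, Yolanda=knight, Gio=knave, Jing=knight, Faye=knave, Nora=knave.

Yes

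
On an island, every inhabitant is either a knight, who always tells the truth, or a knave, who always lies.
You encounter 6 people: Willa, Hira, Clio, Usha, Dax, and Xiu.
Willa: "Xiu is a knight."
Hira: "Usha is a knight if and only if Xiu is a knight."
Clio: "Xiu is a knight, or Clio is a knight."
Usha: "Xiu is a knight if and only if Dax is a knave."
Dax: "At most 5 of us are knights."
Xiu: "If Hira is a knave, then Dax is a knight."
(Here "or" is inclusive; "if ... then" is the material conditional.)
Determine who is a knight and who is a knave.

Willa is a knight, so "Xiu is a knight" must be true — and it is.
Hira is a knave, so "Usha is a knight if and only if Xiu is a knight" must be False — and it is.
Since Clio is a knight, "Xiu is a knight, or Clio is a knight" needs to be true, which holds.
As a knave, Usha's statement "Xiu is a knight if and only if Dax is a knave" should be False; it is.
Dax is a knight; "at most 5 of us are knights" is true, as required.
Xiu (knight): "if Hira is a knave, then Dax is a knight" — true. ✓

Knights: Willa, Clio, Dax, and Xiu. Knaves: Hira and Usha.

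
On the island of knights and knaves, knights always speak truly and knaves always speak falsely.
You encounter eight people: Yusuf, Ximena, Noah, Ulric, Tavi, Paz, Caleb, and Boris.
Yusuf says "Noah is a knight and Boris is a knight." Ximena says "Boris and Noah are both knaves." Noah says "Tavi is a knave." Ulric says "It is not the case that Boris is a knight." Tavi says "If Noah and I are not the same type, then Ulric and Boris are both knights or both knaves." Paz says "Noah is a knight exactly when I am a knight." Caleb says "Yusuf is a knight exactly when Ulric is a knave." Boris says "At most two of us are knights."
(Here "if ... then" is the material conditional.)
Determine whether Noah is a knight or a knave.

Noah is a knight.

Consistent assignments: {Yusuf=knave, Ximena=knave, Noah=knight, Ulric=knight, Tavi=knave, Paz=knight, Caleb=knight, Boris=knave}; {Yusuf=knave, Ximena=knave, Noah=knight, Ulric=knight, Tavi=knave, Paz=knave, Caleb=knight, Boris=knave}
In every consistent assignment, Noah is a knight.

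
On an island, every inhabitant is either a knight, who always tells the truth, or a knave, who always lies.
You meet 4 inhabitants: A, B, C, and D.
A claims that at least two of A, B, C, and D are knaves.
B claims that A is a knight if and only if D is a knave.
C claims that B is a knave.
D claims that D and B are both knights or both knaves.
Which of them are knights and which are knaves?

A is a knight, and the claim "at least two of A, B, C, and D are knaves" is indeed true.
As a knight, B's statement "A is a knight if and only if D is a knave" should be true; it is.
As a knave, C's statement "B is a knave" should be false; it is.
Since D is a knave, "D and B are both knights or both knaves" needs to be false, which holds.

Knights: A and B. Knaves: C and D.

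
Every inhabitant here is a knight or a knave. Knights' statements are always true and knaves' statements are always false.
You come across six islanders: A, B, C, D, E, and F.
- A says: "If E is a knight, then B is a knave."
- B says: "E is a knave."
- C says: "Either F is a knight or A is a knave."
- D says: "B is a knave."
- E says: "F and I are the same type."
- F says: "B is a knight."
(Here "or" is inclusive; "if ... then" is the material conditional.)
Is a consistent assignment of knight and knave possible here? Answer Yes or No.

Yes

One consistent assignment: A=knight, B=knight, C=knight, D=knave, E=knave, F=knight.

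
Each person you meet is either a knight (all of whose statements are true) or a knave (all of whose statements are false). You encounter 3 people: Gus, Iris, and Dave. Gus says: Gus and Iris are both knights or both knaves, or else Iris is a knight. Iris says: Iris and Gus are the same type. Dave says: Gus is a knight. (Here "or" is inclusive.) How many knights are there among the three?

The unique consistent assignment is Gus=knight, Iris=knight, Dave=knight.
That has 3 knights.

3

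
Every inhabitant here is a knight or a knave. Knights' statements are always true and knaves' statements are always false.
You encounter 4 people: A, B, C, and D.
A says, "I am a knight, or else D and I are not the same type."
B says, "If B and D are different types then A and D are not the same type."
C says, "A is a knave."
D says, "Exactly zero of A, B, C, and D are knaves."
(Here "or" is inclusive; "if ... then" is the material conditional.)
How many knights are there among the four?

2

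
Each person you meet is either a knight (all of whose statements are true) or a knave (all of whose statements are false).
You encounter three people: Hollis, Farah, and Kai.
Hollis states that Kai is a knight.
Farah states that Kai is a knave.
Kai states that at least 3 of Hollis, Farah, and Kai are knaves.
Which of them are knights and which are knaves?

Suppose Hollis is a knight. Then Hollis's statement "Kai is a knight" would have to be true. Checking the 4 ways to assign the others, none is consistent with every speaker.
(For instance, with Farah=knight, Kai=knave, Hollis's claim "Kai is a knight" comes out false where it would need to be true.)
So Hollis must be a knave, making "Kai is a knight" false. Taking Hollis=knave, Farah=knight, Kai=knave, each remaining statement checks out:
  Farah (knight): "Kai is a knave" — true. ✓
  Kai (knave): "at least 3 of Hollis, Farah, and Kai are knaves" — false. ✓
This is the unique consistent assignment.

Knights: Farah. Knaves: Hollis and Kai.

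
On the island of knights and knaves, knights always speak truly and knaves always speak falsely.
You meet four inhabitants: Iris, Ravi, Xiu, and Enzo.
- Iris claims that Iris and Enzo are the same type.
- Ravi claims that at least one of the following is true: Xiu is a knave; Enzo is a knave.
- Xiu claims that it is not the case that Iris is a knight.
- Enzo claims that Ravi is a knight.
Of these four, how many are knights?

3

The unique consistent assignment is Iris=knight, Ravi=knight, Xiu=knave, Enzo=knight.
That has 3 knights.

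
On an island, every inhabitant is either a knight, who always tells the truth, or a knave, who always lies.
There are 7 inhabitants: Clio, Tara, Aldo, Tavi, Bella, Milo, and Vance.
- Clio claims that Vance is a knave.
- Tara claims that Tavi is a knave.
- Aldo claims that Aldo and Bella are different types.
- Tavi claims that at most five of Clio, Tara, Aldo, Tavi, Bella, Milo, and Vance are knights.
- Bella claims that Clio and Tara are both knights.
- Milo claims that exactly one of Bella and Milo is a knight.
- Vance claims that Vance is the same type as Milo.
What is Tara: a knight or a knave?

Tara is a knave.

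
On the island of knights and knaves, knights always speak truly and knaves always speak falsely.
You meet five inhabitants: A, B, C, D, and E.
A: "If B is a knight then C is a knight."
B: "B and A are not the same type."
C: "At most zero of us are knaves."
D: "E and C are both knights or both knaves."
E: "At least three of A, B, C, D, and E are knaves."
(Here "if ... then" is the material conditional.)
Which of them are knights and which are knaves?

A is a knave, so "if B is a knight then C is a knight" must be False — and it is.
B is a knight, and the claim "B and A are not the same type" is indeed true.
As a knave, C's statement "at most zero of us are knaves" should be False; it is.
D (knave): "E and C are both knights or both knaves" — False. ✓
E is a knight, and the claim "at least three of A, B, C, D, and E are knaves" is indeed true.

A is a knave, B is a knight, C is a knave, D is a knave, and E is a knight.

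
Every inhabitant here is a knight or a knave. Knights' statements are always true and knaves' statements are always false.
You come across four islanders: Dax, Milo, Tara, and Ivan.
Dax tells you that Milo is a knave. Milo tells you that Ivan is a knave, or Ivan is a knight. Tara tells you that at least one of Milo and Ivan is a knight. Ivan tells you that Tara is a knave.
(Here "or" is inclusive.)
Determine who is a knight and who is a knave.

Knights: Milo and Tara. Knaves: Dax and Ivan.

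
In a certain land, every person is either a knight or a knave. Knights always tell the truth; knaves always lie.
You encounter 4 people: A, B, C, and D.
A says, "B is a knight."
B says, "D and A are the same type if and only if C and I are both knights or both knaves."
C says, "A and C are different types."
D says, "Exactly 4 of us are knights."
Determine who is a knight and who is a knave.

A is a knave, B is a knave, C is a knight, and D is a knave.

As a knave, A's statement "B is a knight" should be False; it is.
Since B is a knave, "D and A are the same type if and only if C and I are both knights or both knaves" needs to be False, which holds.
Since C is a knight, "A and C are different types" needs to be True, which holds.
As a knave, D's statement "exactly 4 of us are knights" should be False; it is.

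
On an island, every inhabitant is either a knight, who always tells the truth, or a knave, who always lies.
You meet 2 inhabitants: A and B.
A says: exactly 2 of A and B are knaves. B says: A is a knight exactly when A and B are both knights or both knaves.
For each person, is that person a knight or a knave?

Since A is a knave, "exactly 2 of A and B are knaves" needs to be false, which holds.
B is a knight, and the claim "A is a knight exactly when A and B are both knights or both knaves" is indeed true.

A is a knave and B is a knight.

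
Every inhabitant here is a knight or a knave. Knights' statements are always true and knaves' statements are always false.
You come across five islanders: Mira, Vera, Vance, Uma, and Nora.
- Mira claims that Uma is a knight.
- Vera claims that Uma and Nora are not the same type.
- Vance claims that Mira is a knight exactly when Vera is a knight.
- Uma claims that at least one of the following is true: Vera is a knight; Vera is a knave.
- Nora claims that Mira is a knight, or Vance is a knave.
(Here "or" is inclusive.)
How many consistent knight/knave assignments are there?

1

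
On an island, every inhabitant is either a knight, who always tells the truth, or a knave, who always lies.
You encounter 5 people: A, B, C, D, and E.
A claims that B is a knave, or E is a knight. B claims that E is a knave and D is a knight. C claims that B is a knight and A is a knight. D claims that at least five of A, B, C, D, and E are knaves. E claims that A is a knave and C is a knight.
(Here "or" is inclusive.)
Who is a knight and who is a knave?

Knights: A. Knaves: B, C, D, and E.

Suppose A is a knave. Then A's statement "B is a knave, or E is a knight" would have to be false. Checking the 16 ways to assign the others, none is consistent with every speaker.
(For instance, with B=knave, C=knave, D=knave, E=knave, A's claim "B is a knave, or E is a knight" comes out true where it would need to be false.)
So A must be a knight, making "B is a knave, or E is a knight" true. Taking A=knight, B=knave, C=knave, D=knave, E=knave, each remaining statement checks out:
  B (knave): "E is a knave and D is a knight" — false. ✓
  C (knave): "B is a knight and A is a knight" — false. ✓
  D (knave): "at least five of A, B, C, D, and E are knaves" — false. ✓
  E (knave): "A is a knave and C is a knight" — false. ✓
This is the unique consistent assignment.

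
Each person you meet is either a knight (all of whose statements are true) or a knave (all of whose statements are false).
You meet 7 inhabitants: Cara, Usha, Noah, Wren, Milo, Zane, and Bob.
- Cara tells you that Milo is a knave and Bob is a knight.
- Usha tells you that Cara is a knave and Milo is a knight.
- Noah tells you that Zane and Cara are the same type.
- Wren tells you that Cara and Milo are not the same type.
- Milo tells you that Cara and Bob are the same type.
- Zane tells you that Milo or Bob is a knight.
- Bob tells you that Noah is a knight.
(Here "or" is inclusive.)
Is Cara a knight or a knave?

Cara is a knave.

Consistent assignments: {Cara=knave, Usha=knight, Noah=knave, Wren=knight, Milo=knight, Zane=knight, Bob=knave}
In every consistent assignment, Cara is a knave.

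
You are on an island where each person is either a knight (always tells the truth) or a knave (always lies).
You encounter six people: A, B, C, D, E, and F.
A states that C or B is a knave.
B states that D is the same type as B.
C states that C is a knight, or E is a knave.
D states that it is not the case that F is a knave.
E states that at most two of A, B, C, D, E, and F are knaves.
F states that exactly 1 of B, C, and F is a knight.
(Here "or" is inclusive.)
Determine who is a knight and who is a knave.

A is a knight, so "C or B is a knave" must be true — and it is.
B is a knave; "D is the same type as B" is false, as required.
C is a knave, so "C is a knight, or E is a knave" must be false — and it is.
D (knight): "it is not the case that F is a knave" — true. ✓
As a knight, E's statement "at most two of A, B, C, D, E, and F are knaves" should be true; it is.
As a knight, F's statement "exactly 1 of B, C, and F is a knight" should be true; it is.

Knights: A, D, E, and F. Knaves: B and C.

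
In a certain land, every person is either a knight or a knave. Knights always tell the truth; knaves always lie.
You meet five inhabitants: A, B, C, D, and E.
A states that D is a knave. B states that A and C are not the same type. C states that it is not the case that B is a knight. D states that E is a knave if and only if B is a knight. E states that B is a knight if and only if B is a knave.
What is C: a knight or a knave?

Consistent assignments: {A=knight, B=knave, C=knight, D=knave, E=knave}
In every consistent assignment, C is a knight.

C is a knight.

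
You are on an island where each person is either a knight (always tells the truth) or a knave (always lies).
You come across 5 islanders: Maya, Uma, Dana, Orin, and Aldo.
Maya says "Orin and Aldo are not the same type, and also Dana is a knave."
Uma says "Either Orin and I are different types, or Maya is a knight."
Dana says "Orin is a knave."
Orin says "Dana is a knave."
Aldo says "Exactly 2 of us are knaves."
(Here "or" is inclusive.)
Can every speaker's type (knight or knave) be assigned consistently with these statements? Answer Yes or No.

One consistent assignment: Maya=knave, Uma=knight, Dana=knight, Orin=knave, Aldo=knight.

Yes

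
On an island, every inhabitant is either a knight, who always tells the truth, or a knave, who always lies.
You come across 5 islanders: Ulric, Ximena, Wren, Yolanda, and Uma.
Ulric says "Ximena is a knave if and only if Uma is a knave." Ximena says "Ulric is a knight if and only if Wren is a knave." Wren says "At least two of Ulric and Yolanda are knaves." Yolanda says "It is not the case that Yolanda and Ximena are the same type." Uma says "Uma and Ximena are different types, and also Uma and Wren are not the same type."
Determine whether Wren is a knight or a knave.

Wren is a knave.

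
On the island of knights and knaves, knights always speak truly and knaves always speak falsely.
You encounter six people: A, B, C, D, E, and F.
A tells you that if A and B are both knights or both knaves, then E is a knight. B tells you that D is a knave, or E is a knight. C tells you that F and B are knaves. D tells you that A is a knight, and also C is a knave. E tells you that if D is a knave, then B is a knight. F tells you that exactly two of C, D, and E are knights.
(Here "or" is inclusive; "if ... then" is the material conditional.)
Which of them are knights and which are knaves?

Knights: A, B, D, E, and F. Knaves: C.

As a knight, A's statement "if A and B are both knights or both knaves, then E is a knight" should be true; it is.
B (knight): "D is a knave, or E is a knight" — true. ✓
C is a knave, so "F and B are knaves" must be false — and it is.
D is a knight; "A is a knight, and also C is a knave" is true, as required.
As a knight, E's statement "if D is a knave, then B is a knight" should be true; it is.
F is a knight; "exactly two of C, D, and E are knights" is true, as required.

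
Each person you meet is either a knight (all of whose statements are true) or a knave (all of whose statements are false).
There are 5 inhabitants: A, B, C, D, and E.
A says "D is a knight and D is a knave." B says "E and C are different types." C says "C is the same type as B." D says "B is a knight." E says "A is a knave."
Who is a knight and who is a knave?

Knights: B, D, and E. Knaves: A and C.

A is a knave; "D is a knight and D is a knave" is false, as required.
B is a knight; "E and C are different types" is true, as required.
C is a knave, and the claim "C is the same type as B" is indeed false.
D (knight): "B is a knight" — true. ✓
E is a knight, and the claim "A is a knave" is indeed true.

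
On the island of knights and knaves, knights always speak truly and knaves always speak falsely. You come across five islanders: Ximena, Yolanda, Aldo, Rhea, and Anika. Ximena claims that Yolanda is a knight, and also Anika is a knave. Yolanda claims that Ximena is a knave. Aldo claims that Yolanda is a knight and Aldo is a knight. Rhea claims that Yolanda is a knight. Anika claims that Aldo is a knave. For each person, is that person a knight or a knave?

Knights: Yolanda, Rhea, and Anika. Knaves: Ximena and Aldo.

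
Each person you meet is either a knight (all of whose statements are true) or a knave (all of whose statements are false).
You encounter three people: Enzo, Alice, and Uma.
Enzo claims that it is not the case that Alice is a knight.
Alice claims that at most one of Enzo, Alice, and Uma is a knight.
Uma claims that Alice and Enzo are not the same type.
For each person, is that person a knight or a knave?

Knights: Enzo and Uma. Knaves: Alice.

Suppose Enzo is a knave. Then Enzo's statement "it is not the case that Alice is a knight" would have to be false. Checking the 4 ways to assign the others, none is consistent with every speaker.
(For instance, with Alice=knave, Uma=knight, Enzo's claim "it is not the case that Alice is a knight" comes out true where it would need to be false.)
So Enzo must be a knight, making "it is not the case that Alice is a knight" true. Taking Enzo=knight, Alice=knave, Uma=knight, each remaining statement checks out:
  Alice (knave): "at most one of Enzo, Alice, and Uma is a knight" — false. ✓
  Uma (knight): "Alice and Enzo are not the same type" — true. ✓
This is the unique consistent assignment.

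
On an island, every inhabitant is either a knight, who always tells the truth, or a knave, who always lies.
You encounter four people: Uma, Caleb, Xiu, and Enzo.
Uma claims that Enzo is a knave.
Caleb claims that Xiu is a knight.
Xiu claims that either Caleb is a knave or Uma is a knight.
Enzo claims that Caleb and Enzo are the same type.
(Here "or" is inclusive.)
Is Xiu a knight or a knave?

Xiu is a knight.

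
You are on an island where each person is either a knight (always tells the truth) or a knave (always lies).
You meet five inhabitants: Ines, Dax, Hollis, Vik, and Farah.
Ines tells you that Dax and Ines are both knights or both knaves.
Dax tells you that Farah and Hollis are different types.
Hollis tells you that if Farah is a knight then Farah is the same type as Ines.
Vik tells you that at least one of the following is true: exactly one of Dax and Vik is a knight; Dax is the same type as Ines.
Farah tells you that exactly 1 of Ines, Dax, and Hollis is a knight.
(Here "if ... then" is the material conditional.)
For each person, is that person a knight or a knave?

Suppose Ines is a knave. Then Ines's statement "Dax and Ines are both knights or both knaves" would have to be false. Checking the 16 ways to assign the others, none is consistent with every speaker.
(For instance, with Dax=knight, Hollis=knight, Vik=knight, Farah=knave, Vik's claim "at least one of the following is true: exactly one of Dax and Vik is a knight; Dax is the same type as Ines" comes out false where it would need to be true.)
So Ines must be a knight, making "Dax and Ines are both knights or both knaves" true. Taking Ines=knight, Dax=knight, Hollis=knight, Vik=knight, Farah=knave, each remaining statement checks out:
  Dax (knight): "Farah and Hollis are different types" — true. ✓
  Hollis (knight): "if Farah is a knight then Farah is the same type as Ines" — true. ✓
  Vik (knight): "at least one of the following is true: exactly one of Dax and Vik is a knight; Dax is the same type as Ines" — true. ✓
  Farah (knave): "exactly 1 of Ines, Dax, and Hollis is a knight" — false. ✓
This is the unique consistent assignment.

Ines is a knight, Dax is a knight, Hollis is a knight, Vik is a knight, and Farah is a knave.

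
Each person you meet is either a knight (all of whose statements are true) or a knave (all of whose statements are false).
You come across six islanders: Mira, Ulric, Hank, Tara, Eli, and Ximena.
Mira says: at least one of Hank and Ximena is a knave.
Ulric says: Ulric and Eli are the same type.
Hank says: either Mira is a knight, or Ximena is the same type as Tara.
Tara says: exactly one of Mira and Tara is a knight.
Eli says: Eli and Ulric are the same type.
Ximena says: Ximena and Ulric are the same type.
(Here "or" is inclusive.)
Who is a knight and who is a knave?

Knights: Ulric, Hank, Tara, Eli, and Ximena. Knaves: Mira.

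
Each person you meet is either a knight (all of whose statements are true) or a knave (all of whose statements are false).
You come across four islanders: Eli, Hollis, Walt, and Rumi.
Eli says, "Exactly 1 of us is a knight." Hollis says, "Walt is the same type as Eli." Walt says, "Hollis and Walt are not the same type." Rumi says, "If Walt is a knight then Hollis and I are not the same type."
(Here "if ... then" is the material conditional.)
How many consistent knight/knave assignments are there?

1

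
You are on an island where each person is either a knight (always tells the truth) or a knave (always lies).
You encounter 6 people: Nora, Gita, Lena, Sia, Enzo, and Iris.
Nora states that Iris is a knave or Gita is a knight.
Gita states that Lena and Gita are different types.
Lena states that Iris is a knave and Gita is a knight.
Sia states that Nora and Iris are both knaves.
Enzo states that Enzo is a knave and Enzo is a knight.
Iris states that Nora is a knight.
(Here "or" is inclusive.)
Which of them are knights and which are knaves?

Nora is a knight, Gita is a knight, Lena is a knave, Sia is a knave, Enzo is a knave, and Iris is a knight.

Nora (knight): "Iris is a knave or Gita is a knight" — true. ✓
Gita is a knight, so "Lena and Gita are different types" must be true — and it is.
Since Lena is a knave, "Iris is a knave and Gita is a knight" needs to be False, which holds.
Sia (knave): "Nora and Iris are both knaves" — False. ✓
Since Enzo is a knave, "Enzo is a knave and Enzo is a knight" needs to be False, which holds.
Iris is a knight, so "Nora is a knight" must be true — and it is.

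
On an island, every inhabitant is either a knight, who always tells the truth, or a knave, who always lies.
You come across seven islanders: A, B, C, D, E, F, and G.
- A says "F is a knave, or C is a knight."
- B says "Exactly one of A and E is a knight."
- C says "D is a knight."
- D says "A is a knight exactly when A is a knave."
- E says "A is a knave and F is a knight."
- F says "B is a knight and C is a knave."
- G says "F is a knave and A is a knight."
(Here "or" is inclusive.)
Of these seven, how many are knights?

3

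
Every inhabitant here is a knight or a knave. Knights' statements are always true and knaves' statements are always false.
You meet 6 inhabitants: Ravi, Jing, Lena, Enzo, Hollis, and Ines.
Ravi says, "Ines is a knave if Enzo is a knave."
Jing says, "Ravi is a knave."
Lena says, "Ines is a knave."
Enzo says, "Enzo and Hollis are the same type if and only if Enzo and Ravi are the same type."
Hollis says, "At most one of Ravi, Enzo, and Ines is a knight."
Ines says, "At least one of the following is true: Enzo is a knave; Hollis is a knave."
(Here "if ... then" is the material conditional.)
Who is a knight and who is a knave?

Ravi is a knave, Jing is a knight, Lena is a knave, Enzo is a knave, Hollis is a knight, and Ines is a knight.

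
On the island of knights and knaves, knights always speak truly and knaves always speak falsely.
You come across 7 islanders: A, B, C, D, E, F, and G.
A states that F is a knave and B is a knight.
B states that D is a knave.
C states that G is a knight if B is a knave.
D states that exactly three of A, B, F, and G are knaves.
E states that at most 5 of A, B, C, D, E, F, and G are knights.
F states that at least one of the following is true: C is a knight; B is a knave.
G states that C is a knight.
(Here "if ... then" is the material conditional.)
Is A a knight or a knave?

A is a knave.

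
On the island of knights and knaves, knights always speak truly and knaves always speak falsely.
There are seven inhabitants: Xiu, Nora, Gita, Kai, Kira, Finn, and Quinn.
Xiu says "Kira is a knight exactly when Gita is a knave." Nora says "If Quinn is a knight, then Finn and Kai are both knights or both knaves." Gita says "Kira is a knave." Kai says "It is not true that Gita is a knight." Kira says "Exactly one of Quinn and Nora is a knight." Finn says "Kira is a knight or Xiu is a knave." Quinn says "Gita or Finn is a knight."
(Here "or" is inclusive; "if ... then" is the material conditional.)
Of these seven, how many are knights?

The unique consistent assignment is Xiu=knight, Nora=knight, Gita=knight, Kai=knave, Kira=knave, Finn=knave, Quinn=knight.
That has 4 knights.

4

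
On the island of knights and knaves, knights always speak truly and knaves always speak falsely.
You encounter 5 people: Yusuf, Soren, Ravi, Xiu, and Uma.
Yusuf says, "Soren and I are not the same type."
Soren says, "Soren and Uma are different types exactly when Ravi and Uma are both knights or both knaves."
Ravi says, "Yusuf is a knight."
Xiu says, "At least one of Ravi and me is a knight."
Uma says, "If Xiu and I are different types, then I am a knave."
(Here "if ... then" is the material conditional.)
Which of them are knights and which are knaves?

Suppose Yusuf is a knight. Then Yusuf's statement "Soren and I are not the same type" would have to be true. Checking the 16 ways to assign the others, none is consistent with every speaker.
(For instance, with Soren=knave, Ravi=knave, Xiu=knight, Uma=knight, Ravi's claim "Yusuf is a knight" comes out true where it would need to be false.)
So Yusuf must be a knave, making "Soren and I are not the same type" false. Taking Yusuf=knave, Soren=knave, Ravi=knave, Xiu=knight, Uma=knight, each remaining statement checks out:
  Soren (knave): "Soren and Uma are different types exactly when Ravi and Uma are both knights or both knaves" — false. ✓
  Ravi (knave): "Yusuf is a knight" — false. ✓
  Xiu (knight): "at least one of Ravi and me is a knight" — true. ✓
  Uma (knight): "if Xiu and I are different types, then I am a knave" — true. ✓
This is the unique consistent assignment.

Knights: Xiu and Uma. Knaves: Yusuf, Soren, and Ravi.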